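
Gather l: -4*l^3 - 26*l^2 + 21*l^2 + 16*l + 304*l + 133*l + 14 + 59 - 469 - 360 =-4*l^3 - 5*l^2 + 453*l - 756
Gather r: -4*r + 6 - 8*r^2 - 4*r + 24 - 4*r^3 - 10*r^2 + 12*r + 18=-4*r^3 - 18*r^2 + 4*r + 48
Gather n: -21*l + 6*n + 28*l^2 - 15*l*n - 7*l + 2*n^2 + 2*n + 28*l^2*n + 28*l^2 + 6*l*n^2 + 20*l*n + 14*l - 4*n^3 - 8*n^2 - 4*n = 56*l^2 - 14*l - 4*n^3 + n^2*(6*l - 6) + n*(28*l^2 + 5*l + 4)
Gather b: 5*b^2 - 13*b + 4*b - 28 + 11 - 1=5*b^2 - 9*b - 18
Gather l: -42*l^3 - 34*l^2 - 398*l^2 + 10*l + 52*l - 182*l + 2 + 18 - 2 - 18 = -42*l^3 - 432*l^2 - 120*l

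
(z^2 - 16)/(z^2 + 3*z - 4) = (z - 4)/(z - 1)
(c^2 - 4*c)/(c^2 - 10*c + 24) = c/(c - 6)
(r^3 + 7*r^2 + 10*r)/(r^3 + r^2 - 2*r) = (r + 5)/(r - 1)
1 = 1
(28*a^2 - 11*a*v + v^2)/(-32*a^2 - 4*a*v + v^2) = (-28*a^2 + 11*a*v - v^2)/(32*a^2 + 4*a*v - v^2)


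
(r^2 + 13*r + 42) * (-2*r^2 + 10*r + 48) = -2*r^4 - 16*r^3 + 94*r^2 + 1044*r + 2016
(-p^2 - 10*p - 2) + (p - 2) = -p^2 - 9*p - 4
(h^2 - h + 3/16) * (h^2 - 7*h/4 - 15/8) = h^4 - 11*h^3/4 + h^2/16 + 99*h/64 - 45/128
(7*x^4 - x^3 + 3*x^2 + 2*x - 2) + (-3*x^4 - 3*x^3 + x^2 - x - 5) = 4*x^4 - 4*x^3 + 4*x^2 + x - 7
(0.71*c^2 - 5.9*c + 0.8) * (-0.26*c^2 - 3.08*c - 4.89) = -0.1846*c^4 - 0.6528*c^3 + 14.4921*c^2 + 26.387*c - 3.912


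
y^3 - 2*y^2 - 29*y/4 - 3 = (y - 4)*(y + 1/2)*(y + 3/2)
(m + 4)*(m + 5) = m^2 + 9*m + 20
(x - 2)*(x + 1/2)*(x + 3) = x^3 + 3*x^2/2 - 11*x/2 - 3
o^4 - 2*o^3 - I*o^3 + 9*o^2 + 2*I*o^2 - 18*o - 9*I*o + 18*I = (o - 2)*(o - 3*I)*(o - I)*(o + 3*I)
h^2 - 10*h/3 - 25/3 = (h - 5)*(h + 5/3)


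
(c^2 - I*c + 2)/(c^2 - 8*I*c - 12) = (c + I)/(c - 6*I)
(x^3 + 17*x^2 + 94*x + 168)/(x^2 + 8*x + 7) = (x^2 + 10*x + 24)/(x + 1)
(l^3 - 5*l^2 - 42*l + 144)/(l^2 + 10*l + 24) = (l^2 - 11*l + 24)/(l + 4)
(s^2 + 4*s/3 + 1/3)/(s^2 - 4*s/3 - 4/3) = (3*s^2 + 4*s + 1)/(3*s^2 - 4*s - 4)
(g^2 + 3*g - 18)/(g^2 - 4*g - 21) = (-g^2 - 3*g + 18)/(-g^2 + 4*g + 21)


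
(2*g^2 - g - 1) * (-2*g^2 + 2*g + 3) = -4*g^4 + 6*g^3 + 6*g^2 - 5*g - 3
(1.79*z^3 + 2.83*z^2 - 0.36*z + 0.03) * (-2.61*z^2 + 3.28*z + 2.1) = -4.6719*z^5 - 1.5151*z^4 + 13.981*z^3 + 4.6839*z^2 - 0.6576*z + 0.063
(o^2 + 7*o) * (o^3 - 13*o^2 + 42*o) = o^5 - 6*o^4 - 49*o^3 + 294*o^2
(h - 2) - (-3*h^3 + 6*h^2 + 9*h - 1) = 3*h^3 - 6*h^2 - 8*h - 1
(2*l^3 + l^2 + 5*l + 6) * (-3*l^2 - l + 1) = -6*l^5 - 5*l^4 - 14*l^3 - 22*l^2 - l + 6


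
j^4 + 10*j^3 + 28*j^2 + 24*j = j*(j + 2)^2*(j + 6)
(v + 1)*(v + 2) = v^2 + 3*v + 2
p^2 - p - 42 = (p - 7)*(p + 6)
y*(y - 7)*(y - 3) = y^3 - 10*y^2 + 21*y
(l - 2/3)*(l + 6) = l^2 + 16*l/3 - 4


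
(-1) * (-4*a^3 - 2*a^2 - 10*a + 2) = 4*a^3 + 2*a^2 + 10*a - 2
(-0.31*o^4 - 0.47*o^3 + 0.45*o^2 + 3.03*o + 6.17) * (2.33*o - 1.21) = -0.7223*o^5 - 0.72*o^4 + 1.6172*o^3 + 6.5154*o^2 + 10.7098*o - 7.4657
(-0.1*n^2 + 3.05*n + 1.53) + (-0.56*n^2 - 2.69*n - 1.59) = -0.66*n^2 + 0.36*n - 0.0600000000000001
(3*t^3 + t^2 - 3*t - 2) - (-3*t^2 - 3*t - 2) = 3*t^3 + 4*t^2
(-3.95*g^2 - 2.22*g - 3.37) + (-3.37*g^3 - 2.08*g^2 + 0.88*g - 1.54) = -3.37*g^3 - 6.03*g^2 - 1.34*g - 4.91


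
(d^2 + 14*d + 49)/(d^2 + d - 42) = (d + 7)/(d - 6)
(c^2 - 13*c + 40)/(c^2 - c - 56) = (c - 5)/(c + 7)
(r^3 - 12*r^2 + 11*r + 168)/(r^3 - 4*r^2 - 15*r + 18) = (r^2 - 15*r + 56)/(r^2 - 7*r + 6)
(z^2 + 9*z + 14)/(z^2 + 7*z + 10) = (z + 7)/(z + 5)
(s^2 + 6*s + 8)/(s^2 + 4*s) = (s + 2)/s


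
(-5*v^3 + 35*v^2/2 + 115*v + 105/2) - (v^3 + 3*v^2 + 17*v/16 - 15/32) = -6*v^3 + 29*v^2/2 + 1823*v/16 + 1695/32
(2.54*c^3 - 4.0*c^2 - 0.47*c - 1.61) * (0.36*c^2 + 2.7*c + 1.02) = 0.9144*c^5 + 5.418*c^4 - 8.3784*c^3 - 5.9286*c^2 - 4.8264*c - 1.6422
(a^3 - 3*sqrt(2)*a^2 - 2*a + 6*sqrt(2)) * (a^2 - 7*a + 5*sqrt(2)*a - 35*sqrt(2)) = a^5 - 7*a^4 + 2*sqrt(2)*a^4 - 32*a^3 - 14*sqrt(2)*a^3 - 4*sqrt(2)*a^2 + 224*a^2 + 28*sqrt(2)*a + 60*a - 420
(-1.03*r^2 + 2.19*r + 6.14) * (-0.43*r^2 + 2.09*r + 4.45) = 0.4429*r^4 - 3.0944*r^3 - 2.6466*r^2 + 22.5781*r + 27.323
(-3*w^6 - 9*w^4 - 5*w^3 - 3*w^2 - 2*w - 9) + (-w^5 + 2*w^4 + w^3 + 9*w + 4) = -3*w^6 - w^5 - 7*w^4 - 4*w^3 - 3*w^2 + 7*w - 5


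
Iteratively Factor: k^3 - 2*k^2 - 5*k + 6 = (k - 1)*(k^2 - k - 6) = (k - 3)*(k - 1)*(k + 2)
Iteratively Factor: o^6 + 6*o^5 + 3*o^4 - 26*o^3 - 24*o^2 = (o + 4)*(o^5 + 2*o^4 - 5*o^3 - 6*o^2) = (o + 3)*(o + 4)*(o^4 - o^3 - 2*o^2) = o*(o + 3)*(o + 4)*(o^3 - o^2 - 2*o) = o*(o + 1)*(o + 3)*(o + 4)*(o^2 - 2*o) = o^2*(o + 1)*(o + 3)*(o + 4)*(o - 2)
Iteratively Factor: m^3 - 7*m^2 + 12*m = (m)*(m^2 - 7*m + 12) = m*(m - 4)*(m - 3)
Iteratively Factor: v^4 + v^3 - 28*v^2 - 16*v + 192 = (v - 4)*(v^3 + 5*v^2 - 8*v - 48) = (v - 4)*(v + 4)*(v^2 + v - 12) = (v - 4)*(v + 4)^2*(v - 3)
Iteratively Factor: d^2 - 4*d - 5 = (d - 5)*(d + 1)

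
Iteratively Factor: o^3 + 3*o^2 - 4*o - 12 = (o + 3)*(o^2 - 4) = (o - 2)*(o + 3)*(o + 2)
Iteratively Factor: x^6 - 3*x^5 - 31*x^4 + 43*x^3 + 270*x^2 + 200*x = (x + 2)*(x^5 - 5*x^4 - 21*x^3 + 85*x^2 + 100*x) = (x + 2)*(x + 4)*(x^4 - 9*x^3 + 15*x^2 + 25*x) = (x - 5)*(x + 2)*(x + 4)*(x^3 - 4*x^2 - 5*x) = (x - 5)^2*(x + 2)*(x + 4)*(x^2 + x) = x*(x - 5)^2*(x + 2)*(x + 4)*(x + 1)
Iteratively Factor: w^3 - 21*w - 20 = (w + 4)*(w^2 - 4*w - 5) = (w - 5)*(w + 4)*(w + 1)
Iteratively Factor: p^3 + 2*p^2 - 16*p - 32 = (p - 4)*(p^2 + 6*p + 8) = (p - 4)*(p + 2)*(p + 4)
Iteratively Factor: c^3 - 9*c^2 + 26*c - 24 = (c - 3)*(c^2 - 6*c + 8) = (c - 4)*(c - 3)*(c - 2)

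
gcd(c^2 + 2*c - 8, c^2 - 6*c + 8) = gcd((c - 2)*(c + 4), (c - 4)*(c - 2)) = c - 2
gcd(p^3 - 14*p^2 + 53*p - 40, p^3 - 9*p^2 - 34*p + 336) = p - 8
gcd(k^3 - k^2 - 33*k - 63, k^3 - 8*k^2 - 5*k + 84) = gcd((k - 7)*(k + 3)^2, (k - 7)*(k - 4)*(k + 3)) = k^2 - 4*k - 21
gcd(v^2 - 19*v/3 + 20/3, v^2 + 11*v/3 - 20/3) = v - 4/3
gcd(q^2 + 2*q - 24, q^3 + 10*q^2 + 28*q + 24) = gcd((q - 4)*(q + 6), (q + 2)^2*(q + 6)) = q + 6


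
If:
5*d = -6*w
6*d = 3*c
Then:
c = -12*w/5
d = -6*w/5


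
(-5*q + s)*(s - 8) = -5*q*s + 40*q + s^2 - 8*s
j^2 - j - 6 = (j - 3)*(j + 2)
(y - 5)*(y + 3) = y^2 - 2*y - 15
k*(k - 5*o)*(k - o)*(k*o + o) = k^4*o - 6*k^3*o^2 + k^3*o + 5*k^2*o^3 - 6*k^2*o^2 + 5*k*o^3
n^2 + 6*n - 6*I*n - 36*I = (n + 6)*(n - 6*I)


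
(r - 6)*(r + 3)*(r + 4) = r^3 + r^2 - 30*r - 72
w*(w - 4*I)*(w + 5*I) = w^3 + I*w^2 + 20*w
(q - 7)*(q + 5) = q^2 - 2*q - 35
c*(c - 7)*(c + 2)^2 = c^4 - 3*c^3 - 24*c^2 - 28*c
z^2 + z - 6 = (z - 2)*(z + 3)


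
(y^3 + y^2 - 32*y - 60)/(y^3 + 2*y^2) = (y^2 - y - 30)/y^2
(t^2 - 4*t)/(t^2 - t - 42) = t*(4 - t)/(-t^2 + t + 42)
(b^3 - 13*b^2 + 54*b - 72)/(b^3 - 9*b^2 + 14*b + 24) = (b - 3)/(b + 1)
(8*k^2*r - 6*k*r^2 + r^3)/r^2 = 8*k^2/r - 6*k + r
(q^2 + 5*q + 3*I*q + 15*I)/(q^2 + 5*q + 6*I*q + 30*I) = (q + 3*I)/(q + 6*I)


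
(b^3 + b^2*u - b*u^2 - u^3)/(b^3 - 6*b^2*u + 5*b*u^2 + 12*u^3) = (b^2 - u^2)/(b^2 - 7*b*u + 12*u^2)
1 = 1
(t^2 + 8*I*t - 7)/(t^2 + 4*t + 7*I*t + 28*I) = (t + I)/(t + 4)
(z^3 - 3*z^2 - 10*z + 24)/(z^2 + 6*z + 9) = (z^2 - 6*z + 8)/(z + 3)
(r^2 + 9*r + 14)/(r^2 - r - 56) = (r + 2)/(r - 8)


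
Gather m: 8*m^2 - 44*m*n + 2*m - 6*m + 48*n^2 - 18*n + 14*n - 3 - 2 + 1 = 8*m^2 + m*(-44*n - 4) + 48*n^2 - 4*n - 4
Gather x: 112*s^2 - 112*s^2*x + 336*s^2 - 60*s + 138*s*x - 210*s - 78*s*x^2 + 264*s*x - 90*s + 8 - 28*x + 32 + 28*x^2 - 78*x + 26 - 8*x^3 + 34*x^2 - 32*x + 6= 448*s^2 - 360*s - 8*x^3 + x^2*(62 - 78*s) + x*(-112*s^2 + 402*s - 138) + 72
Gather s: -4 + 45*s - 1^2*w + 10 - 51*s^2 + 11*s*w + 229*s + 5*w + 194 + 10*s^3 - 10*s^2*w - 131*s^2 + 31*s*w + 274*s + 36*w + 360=10*s^3 + s^2*(-10*w - 182) + s*(42*w + 548) + 40*w + 560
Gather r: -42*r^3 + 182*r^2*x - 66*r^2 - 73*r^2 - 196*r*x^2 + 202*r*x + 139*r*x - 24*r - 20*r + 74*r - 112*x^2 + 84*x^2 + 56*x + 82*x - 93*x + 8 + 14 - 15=-42*r^3 + r^2*(182*x - 139) + r*(-196*x^2 + 341*x + 30) - 28*x^2 + 45*x + 7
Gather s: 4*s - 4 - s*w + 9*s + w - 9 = s*(13 - w) + w - 13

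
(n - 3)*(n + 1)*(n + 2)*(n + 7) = n^4 + 7*n^3 - 7*n^2 - 55*n - 42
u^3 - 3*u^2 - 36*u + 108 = (u - 6)*(u - 3)*(u + 6)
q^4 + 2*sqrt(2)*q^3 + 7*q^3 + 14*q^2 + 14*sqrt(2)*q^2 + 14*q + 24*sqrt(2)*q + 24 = (q + 3)*(q + 4)*(q + sqrt(2))^2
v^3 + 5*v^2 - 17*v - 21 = (v - 3)*(v + 1)*(v + 7)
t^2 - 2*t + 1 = (t - 1)^2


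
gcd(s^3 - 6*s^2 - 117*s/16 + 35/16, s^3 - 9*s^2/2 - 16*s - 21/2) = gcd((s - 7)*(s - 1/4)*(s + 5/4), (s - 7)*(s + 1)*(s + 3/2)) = s - 7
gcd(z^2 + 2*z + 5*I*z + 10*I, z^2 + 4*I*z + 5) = z + 5*I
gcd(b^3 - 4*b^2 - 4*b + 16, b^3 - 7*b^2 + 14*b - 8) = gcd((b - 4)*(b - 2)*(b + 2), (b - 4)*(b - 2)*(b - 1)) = b^2 - 6*b + 8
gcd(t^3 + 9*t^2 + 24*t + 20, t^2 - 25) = t + 5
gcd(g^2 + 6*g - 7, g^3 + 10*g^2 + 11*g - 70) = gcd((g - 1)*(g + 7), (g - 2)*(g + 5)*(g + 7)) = g + 7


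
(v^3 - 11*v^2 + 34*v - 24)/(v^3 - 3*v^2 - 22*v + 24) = (v - 4)/(v + 4)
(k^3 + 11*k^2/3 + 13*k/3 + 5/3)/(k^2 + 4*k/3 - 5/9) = 3*(k^2 + 2*k + 1)/(3*k - 1)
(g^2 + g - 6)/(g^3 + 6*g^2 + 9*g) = (g - 2)/(g*(g + 3))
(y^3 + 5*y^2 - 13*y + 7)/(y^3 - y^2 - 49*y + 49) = (y - 1)/(y - 7)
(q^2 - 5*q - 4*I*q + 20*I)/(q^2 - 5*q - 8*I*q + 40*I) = (q - 4*I)/(q - 8*I)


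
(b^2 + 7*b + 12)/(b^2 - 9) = (b + 4)/(b - 3)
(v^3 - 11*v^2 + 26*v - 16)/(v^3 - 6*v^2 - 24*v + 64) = (v - 1)/(v + 4)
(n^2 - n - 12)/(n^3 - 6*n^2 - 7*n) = (-n^2 + n + 12)/(n*(-n^2 + 6*n + 7))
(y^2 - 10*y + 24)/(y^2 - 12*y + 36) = (y - 4)/(y - 6)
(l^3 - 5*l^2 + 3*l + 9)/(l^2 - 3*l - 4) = (l^2 - 6*l + 9)/(l - 4)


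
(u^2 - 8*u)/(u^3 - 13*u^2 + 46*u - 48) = u/(u^2 - 5*u + 6)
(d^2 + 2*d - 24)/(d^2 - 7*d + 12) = (d + 6)/(d - 3)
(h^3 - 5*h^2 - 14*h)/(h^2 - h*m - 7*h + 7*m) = h*(h + 2)/(h - m)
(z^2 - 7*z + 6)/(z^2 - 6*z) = (z - 1)/z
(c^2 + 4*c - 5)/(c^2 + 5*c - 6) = (c + 5)/(c + 6)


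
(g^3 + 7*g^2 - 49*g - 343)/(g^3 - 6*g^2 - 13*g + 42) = (g^2 + 14*g + 49)/(g^2 + g - 6)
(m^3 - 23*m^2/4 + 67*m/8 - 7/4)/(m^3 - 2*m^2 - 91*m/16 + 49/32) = 4*(m - 2)/(4*m + 7)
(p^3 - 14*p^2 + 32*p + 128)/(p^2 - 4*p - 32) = (p^2 - 6*p - 16)/(p + 4)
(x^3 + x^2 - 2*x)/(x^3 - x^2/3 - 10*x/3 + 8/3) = 3*x/(3*x - 4)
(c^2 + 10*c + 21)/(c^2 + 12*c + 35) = (c + 3)/(c + 5)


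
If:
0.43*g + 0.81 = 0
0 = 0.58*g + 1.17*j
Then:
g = -1.88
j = 0.93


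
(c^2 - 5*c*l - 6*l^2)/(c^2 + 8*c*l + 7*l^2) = (c - 6*l)/(c + 7*l)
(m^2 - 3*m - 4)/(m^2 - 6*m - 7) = (m - 4)/(m - 7)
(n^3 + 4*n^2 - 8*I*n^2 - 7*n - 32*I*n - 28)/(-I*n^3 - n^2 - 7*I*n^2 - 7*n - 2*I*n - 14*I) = (I*n^3 + 4*n^2*(2 + I) + n*(32 - 7*I) - 28*I)/(n^3 + n^2*(7 - I) + n*(2 - 7*I) + 14)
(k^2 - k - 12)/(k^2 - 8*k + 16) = (k + 3)/(k - 4)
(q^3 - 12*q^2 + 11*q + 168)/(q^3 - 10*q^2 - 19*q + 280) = (q + 3)/(q + 5)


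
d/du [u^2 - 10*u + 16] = 2*u - 10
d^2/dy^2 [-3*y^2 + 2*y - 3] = -6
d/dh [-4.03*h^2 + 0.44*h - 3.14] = 0.44 - 8.06*h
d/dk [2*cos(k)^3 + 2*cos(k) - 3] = 6*sin(k)^3 - 8*sin(k)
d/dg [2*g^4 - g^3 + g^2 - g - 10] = 8*g^3 - 3*g^2 + 2*g - 1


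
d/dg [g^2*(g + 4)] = g*(3*g + 8)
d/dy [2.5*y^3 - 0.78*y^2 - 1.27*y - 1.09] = 7.5*y^2 - 1.56*y - 1.27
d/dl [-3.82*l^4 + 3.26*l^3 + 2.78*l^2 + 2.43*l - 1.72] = -15.28*l^3 + 9.78*l^2 + 5.56*l + 2.43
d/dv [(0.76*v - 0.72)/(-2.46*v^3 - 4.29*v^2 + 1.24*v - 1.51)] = (3.7392*v^3 - 2.0532*v^2 - 6.1776*v - 0.2548)/(6.0516*v^6 + 21.1068*v^5 + 12.3033*v^4 - 3.21*v^3 + 14.4934*v^2 - 3.7448*v + 2.2801)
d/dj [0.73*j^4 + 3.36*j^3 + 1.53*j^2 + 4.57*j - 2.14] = 2.92*j^3 + 10.08*j^2 + 3.06*j + 4.57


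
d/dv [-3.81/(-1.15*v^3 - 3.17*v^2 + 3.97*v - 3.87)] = (-13.1445*v^2 - 24.1554*v + 15.1257)/(1.15*v^3 + 3.17*v^2 - 3.97*v + 3.87)^2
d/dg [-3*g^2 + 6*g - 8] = 6 - 6*g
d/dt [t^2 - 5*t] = 2*t - 5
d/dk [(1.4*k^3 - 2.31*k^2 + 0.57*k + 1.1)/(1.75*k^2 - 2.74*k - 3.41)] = (2.45*k^4 - 7.672*k^3 - 8.9901*k^2 + 11.9042*k + 1.0703)/(3.0625*k^4 - 9.59*k^3 - 4.4274*k^2 + 18.6868*k + 11.6281)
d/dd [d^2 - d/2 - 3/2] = 2*d - 1/2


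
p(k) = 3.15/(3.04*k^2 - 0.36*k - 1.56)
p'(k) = 3.15*(0.36 - 6.08*k)/(3.04*k^2 - 0.36*k - 1.56)^2 = (1.134 - 19.152*k)/(-3.04*k^2 + 0.36*k + 1.56)^2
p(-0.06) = -2.06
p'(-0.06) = 0.98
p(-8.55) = 0.01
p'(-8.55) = 0.00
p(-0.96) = 1.98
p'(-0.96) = 7.75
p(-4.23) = 0.06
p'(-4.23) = 0.03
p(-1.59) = 0.47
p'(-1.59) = 0.70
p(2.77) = 0.15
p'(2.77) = -0.12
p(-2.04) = 0.27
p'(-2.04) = 0.29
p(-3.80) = 0.07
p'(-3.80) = 0.04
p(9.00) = 0.01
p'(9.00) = -0.00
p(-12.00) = 0.01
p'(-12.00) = 0.00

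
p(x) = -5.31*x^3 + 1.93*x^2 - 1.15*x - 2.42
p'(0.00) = -1.15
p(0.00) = -2.42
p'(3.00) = -132.94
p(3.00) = -131.87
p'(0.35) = -1.75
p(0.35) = -2.81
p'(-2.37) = -99.78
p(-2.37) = 81.83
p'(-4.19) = -296.99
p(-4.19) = 426.89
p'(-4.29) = -310.89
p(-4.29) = 457.28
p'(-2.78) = -134.99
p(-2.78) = 129.78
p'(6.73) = -696.69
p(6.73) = -1541.34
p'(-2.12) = -80.93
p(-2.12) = 59.29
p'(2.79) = -114.38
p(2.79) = -105.93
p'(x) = -15.93*x^2 + 3.86*x - 1.15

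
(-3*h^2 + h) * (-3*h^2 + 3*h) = 9*h^4 - 12*h^3 + 3*h^2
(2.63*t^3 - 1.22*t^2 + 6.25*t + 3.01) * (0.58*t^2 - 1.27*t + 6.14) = 1.5254*t^5 - 4.0477*t^4 + 21.3226*t^3 - 13.6825*t^2 + 34.5523*t + 18.4814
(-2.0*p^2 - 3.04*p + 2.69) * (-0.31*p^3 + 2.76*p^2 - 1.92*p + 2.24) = 0.62*p^5 - 4.5776*p^4 - 5.3843*p^3 + 8.7812*p^2 - 11.9744*p + 6.0256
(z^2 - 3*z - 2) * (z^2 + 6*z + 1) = z^4 + 3*z^3 - 19*z^2 - 15*z - 2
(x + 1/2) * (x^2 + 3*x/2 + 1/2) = x^3 + 2*x^2 + 5*x/4 + 1/4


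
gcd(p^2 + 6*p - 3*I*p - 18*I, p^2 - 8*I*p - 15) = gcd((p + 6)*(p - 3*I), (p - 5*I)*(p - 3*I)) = p - 3*I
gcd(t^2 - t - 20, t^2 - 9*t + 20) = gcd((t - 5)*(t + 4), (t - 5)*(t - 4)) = t - 5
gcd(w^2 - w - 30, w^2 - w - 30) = w^2 - w - 30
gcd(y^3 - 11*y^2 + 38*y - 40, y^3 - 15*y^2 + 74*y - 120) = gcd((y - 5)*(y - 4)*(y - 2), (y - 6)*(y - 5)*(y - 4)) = y^2 - 9*y + 20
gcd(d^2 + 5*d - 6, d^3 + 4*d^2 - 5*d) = d - 1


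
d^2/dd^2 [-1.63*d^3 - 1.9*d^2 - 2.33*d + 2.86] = -9.78*d - 3.8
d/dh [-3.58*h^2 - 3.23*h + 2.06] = -7.16*h - 3.23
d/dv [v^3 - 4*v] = 3*v^2 - 4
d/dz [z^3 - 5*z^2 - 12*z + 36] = 3*z^2 - 10*z - 12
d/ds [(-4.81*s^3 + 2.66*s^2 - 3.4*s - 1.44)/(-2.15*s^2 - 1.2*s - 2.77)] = (10.3415*s^4 + 11.544*s^3 + 29.4691*s^2 - 20.9284*s + 7.69)/(4.6225*s^4 + 5.16*s^3 + 13.351*s^2 + 6.648*s + 7.6729)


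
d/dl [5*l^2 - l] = 10*l - 1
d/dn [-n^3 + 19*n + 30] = 19 - 3*n^2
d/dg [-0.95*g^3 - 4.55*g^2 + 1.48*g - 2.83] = -2.85*g^2 - 9.1*g + 1.48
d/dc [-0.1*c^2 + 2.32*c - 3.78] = 2.32 - 0.2*c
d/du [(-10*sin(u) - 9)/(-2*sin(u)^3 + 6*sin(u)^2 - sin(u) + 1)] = (-40*sin(u)^3 + 6*sin(u)^2 + 108*sin(u) - 19)*cos(u)/(2*sin(u)^3 - 6*sin(u)^2 + sin(u) - 1)^2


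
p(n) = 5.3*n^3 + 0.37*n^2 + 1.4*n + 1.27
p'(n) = 15.9*n^2 + 0.74*n + 1.4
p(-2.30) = -64.48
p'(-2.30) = 83.81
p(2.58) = 98.36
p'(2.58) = 109.15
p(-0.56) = -0.33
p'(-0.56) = 5.97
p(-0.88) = -3.29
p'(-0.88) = 13.06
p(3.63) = 264.74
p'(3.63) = 213.60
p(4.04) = 362.44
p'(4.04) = 263.90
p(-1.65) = -23.84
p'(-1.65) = 43.47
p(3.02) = 154.85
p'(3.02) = 148.65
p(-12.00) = -9120.65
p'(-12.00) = 2282.12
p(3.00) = 151.90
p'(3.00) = 146.72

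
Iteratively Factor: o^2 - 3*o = (o)*(o - 3)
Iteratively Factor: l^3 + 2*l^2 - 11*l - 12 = (l + 1)*(l^2 + l - 12) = (l - 3)*(l + 1)*(l + 4)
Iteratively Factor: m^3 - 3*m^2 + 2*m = (m - 2)*(m^2 - m) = (m - 2)*(m - 1)*(m)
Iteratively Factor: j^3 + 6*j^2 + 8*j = (j + 2)*(j^2 + 4*j) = j*(j + 2)*(j + 4)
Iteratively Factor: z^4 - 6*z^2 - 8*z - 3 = (z - 3)*(z^3 + 3*z^2 + 3*z + 1) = (z - 3)*(z + 1)*(z^2 + 2*z + 1) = (z - 3)*(z + 1)^2*(z + 1)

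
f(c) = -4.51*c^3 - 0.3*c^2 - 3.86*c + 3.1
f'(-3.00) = -123.83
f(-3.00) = 133.75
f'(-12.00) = -1944.98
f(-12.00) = 7799.50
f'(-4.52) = -277.57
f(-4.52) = 430.90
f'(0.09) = -4.02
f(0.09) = 2.75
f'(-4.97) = -335.08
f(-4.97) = 568.54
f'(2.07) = -63.08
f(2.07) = -46.18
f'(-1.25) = -24.25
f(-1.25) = 16.26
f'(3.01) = -128.25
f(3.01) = -134.23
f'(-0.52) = -7.21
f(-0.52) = 5.66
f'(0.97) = -17.17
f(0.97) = -5.04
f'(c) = -13.53*c^2 - 0.6*c - 3.86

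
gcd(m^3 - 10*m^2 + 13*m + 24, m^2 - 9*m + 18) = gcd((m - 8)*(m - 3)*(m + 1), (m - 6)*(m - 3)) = m - 3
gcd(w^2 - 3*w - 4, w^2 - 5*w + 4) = w - 4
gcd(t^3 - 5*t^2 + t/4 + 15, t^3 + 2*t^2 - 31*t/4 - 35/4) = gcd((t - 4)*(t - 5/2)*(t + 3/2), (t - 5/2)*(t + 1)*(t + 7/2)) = t - 5/2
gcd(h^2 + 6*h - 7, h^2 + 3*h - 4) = h - 1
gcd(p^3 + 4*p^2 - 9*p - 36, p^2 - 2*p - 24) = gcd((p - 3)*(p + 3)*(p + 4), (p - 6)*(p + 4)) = p + 4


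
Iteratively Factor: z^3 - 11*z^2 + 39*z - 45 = (z - 3)*(z^2 - 8*z + 15) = (z - 5)*(z - 3)*(z - 3)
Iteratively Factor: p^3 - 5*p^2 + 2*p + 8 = (p + 1)*(p^2 - 6*p + 8) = (p - 4)*(p + 1)*(p - 2)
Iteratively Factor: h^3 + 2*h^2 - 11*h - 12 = (h + 1)*(h^2 + h - 12) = (h + 1)*(h + 4)*(h - 3)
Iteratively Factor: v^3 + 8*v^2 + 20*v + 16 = (v + 4)*(v^2 + 4*v + 4) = (v + 2)*(v + 4)*(v + 2)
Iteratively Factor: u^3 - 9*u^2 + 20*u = (u - 5)*(u^2 - 4*u) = (u - 5)*(u - 4)*(u)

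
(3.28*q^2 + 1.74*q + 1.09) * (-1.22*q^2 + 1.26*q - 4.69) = -4.0016*q^4 + 2.01*q^3 - 14.5206*q^2 - 6.7872*q - 5.1121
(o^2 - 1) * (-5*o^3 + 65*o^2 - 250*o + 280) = -5*o^5 + 65*o^4 - 245*o^3 + 215*o^2 + 250*o - 280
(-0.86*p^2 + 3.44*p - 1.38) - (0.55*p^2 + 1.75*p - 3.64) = -1.41*p^2 + 1.69*p + 2.26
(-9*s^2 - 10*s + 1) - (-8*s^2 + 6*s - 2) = -s^2 - 16*s + 3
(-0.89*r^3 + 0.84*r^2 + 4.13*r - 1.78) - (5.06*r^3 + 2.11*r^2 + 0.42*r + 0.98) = -5.95*r^3 - 1.27*r^2 + 3.71*r - 2.76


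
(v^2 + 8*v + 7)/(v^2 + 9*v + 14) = (v + 1)/(v + 2)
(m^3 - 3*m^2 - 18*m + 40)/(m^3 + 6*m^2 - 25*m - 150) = (m^2 + 2*m - 8)/(m^2 + 11*m + 30)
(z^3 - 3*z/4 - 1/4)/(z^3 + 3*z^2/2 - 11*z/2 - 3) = (z^2 - z/2 - 1/2)/(z^2 + z - 6)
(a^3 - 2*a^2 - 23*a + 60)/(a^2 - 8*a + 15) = (a^2 + a - 20)/(a - 5)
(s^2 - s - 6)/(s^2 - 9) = (s + 2)/(s + 3)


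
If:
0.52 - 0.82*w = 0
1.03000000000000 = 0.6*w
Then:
No Solution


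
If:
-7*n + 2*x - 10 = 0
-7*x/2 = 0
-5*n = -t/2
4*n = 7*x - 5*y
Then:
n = -10/7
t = -100/7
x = 0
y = 8/7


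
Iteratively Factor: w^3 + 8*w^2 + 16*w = (w + 4)*(w^2 + 4*w) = (w + 4)^2*(w)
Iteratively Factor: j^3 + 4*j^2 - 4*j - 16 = (j - 2)*(j^2 + 6*j + 8) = (j - 2)*(j + 2)*(j + 4)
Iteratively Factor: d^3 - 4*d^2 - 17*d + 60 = (d - 5)*(d^2 + d - 12) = (d - 5)*(d + 4)*(d - 3)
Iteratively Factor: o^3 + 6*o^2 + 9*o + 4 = (o + 4)*(o^2 + 2*o + 1) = (o + 1)*(o + 4)*(o + 1)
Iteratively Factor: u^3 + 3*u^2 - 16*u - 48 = (u - 4)*(u^2 + 7*u + 12) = (u - 4)*(u + 4)*(u + 3)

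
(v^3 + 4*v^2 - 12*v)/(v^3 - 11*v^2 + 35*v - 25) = v*(v^2 + 4*v - 12)/(v^3 - 11*v^2 + 35*v - 25)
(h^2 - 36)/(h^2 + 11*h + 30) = (h - 6)/(h + 5)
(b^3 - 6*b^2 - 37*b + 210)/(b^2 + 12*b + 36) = (b^2 - 12*b + 35)/(b + 6)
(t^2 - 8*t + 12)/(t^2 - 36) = (t - 2)/(t + 6)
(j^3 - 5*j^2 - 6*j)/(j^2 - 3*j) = (j^2 - 5*j - 6)/(j - 3)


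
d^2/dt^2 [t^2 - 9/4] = 2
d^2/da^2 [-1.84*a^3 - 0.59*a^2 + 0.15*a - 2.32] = -11.04*a - 1.18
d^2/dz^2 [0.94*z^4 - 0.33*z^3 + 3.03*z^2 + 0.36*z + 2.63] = 11.28*z^2 - 1.98*z + 6.06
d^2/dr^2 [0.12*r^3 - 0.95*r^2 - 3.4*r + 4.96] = 0.72*r - 1.9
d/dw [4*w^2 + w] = 8*w + 1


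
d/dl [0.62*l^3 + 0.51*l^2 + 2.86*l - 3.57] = 1.86*l^2 + 1.02*l + 2.86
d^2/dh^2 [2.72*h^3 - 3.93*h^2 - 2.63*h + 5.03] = 16.32*h - 7.86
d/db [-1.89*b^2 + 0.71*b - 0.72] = 0.71 - 3.78*b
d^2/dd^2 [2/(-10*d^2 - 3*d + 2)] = 4*(100*d^2 + 30*d - (20*d + 3)^2 - 20)/(10*d^2 + 3*d - 2)^3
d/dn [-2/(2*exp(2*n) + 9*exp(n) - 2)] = (8*exp(n) + 18)*exp(n)/(2*exp(2*n) + 9*exp(n) - 2)^2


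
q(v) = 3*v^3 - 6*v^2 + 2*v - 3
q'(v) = 9*v^2 - 12*v + 2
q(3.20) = 40.26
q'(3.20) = 55.76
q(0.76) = -3.63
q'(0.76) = -1.92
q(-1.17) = -18.36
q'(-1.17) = 28.36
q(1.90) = -0.28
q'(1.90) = 11.69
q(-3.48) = -209.05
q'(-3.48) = 152.75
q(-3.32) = -185.56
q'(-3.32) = 141.04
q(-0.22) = -3.76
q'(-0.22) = 5.08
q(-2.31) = -76.62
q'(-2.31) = 77.74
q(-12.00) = -6075.00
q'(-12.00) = 1442.00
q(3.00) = 30.00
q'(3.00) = 47.00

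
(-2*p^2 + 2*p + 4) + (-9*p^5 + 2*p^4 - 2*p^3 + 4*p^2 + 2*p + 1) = -9*p^5 + 2*p^4 - 2*p^3 + 2*p^2 + 4*p + 5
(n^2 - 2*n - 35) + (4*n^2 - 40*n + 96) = 5*n^2 - 42*n + 61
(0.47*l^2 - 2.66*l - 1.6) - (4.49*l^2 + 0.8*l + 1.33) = -4.02*l^2 - 3.46*l - 2.93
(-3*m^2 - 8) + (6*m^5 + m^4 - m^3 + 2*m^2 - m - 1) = 6*m^5 + m^4 - m^3 - m^2 - m - 9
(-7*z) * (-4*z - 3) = 28*z^2 + 21*z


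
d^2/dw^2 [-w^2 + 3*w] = -2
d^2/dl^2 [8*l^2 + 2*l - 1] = 16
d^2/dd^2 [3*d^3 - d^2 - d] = 18*d - 2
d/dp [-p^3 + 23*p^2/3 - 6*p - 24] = -3*p^2 + 46*p/3 - 6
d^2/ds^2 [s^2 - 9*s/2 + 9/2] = 2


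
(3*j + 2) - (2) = 3*j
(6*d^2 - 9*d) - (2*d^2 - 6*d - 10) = 4*d^2 - 3*d + 10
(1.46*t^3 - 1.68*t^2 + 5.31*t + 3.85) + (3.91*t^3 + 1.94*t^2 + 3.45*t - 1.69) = 5.37*t^3 + 0.26*t^2 + 8.76*t + 2.16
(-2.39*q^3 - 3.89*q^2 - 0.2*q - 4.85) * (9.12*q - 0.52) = -21.7968*q^4 - 34.234*q^3 + 0.1988*q^2 - 44.128*q + 2.522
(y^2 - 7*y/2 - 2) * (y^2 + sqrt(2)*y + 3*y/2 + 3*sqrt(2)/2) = y^4 - 2*y^3 + sqrt(2)*y^3 - 29*y^2/4 - 2*sqrt(2)*y^2 - 29*sqrt(2)*y/4 - 3*y - 3*sqrt(2)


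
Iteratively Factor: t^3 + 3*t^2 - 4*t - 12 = (t + 3)*(t^2 - 4) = (t + 2)*(t + 3)*(t - 2)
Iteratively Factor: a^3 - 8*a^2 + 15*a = (a)*(a^2 - 8*a + 15) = a*(a - 5)*(a - 3)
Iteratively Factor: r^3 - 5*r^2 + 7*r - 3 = (r - 3)*(r^2 - 2*r + 1) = (r - 3)*(r - 1)*(r - 1)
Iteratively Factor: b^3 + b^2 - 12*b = (b - 3)*(b^2 + 4*b) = b*(b - 3)*(b + 4)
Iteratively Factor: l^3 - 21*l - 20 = (l - 5)*(l^2 + 5*l + 4) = (l - 5)*(l + 1)*(l + 4)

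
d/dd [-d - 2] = -1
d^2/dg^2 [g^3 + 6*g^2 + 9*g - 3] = 6*g + 12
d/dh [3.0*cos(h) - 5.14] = -3.0*sin(h)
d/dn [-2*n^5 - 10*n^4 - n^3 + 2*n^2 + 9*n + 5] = -10*n^4 - 40*n^3 - 3*n^2 + 4*n + 9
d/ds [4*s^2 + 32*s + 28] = 8*s + 32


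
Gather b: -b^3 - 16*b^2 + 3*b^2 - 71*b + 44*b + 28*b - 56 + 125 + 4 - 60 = -b^3 - 13*b^2 + b + 13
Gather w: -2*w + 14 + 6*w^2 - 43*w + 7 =6*w^2 - 45*w + 21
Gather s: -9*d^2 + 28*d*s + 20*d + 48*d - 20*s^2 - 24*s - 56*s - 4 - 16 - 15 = -9*d^2 + 68*d - 20*s^2 + s*(28*d - 80) - 35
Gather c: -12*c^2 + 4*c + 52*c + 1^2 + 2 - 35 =-12*c^2 + 56*c - 32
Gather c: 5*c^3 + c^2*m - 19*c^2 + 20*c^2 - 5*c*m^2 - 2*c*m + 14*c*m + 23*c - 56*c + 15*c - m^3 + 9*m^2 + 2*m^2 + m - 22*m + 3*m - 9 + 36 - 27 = 5*c^3 + c^2*(m + 1) + c*(-5*m^2 + 12*m - 18) - m^3 + 11*m^2 - 18*m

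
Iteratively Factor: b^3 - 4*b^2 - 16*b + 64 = (b - 4)*(b^2 - 16) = (b - 4)*(b + 4)*(b - 4)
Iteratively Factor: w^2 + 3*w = (w + 3)*(w)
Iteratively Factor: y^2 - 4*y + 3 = (y - 1)*(y - 3)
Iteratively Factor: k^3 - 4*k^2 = (k)*(k^2 - 4*k) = k^2*(k - 4)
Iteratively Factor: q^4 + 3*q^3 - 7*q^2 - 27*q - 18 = (q + 2)*(q^3 + q^2 - 9*q - 9) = (q - 3)*(q + 2)*(q^2 + 4*q + 3) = (q - 3)*(q + 2)*(q + 3)*(q + 1)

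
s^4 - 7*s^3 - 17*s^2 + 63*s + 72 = (s - 8)*(s - 3)*(s + 1)*(s + 3)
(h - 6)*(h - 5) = h^2 - 11*h + 30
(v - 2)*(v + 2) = v^2 - 4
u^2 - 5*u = u*(u - 5)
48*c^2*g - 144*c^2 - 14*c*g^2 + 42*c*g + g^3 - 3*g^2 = (-8*c + g)*(-6*c + g)*(g - 3)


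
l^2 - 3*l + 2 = (l - 2)*(l - 1)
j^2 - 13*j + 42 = (j - 7)*(j - 6)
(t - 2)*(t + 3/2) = t^2 - t/2 - 3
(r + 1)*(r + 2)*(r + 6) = r^3 + 9*r^2 + 20*r + 12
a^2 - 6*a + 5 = (a - 5)*(a - 1)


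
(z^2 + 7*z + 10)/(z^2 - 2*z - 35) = (z + 2)/(z - 7)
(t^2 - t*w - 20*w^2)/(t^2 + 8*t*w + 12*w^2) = (t^2 - t*w - 20*w^2)/(t^2 + 8*t*w + 12*w^2)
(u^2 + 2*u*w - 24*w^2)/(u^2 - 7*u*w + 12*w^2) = (u + 6*w)/(u - 3*w)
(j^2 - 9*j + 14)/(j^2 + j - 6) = (j - 7)/(j + 3)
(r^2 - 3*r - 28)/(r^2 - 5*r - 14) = (r + 4)/(r + 2)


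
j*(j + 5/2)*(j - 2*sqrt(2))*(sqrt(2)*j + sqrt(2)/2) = sqrt(2)*j^4 - 4*j^3 + 3*sqrt(2)*j^3 - 12*j^2 + 5*sqrt(2)*j^2/4 - 5*j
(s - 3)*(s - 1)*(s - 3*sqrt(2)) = s^3 - 3*sqrt(2)*s^2 - 4*s^2 + 3*s + 12*sqrt(2)*s - 9*sqrt(2)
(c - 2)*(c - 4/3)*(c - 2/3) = c^3 - 4*c^2 + 44*c/9 - 16/9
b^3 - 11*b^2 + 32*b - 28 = (b - 7)*(b - 2)^2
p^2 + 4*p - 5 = (p - 1)*(p + 5)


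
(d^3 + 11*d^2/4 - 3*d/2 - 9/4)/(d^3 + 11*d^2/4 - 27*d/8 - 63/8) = 2*(4*d^2 - d - 3)/(8*d^2 - 2*d - 21)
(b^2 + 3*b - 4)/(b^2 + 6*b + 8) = (b - 1)/(b + 2)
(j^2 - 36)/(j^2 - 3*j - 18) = (j + 6)/(j + 3)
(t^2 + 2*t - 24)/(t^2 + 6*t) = (t - 4)/t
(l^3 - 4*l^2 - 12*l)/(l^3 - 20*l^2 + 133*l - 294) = l*(l + 2)/(l^2 - 14*l + 49)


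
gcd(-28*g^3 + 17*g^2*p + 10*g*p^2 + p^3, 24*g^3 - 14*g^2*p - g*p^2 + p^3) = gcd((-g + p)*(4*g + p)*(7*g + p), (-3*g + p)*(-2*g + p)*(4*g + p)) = 4*g + p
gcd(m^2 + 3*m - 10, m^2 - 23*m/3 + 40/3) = 1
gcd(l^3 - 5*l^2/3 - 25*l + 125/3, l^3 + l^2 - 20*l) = l + 5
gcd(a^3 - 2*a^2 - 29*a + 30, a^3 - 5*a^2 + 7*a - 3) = a - 1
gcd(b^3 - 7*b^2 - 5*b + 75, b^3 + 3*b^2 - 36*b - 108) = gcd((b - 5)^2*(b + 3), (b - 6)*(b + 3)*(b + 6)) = b + 3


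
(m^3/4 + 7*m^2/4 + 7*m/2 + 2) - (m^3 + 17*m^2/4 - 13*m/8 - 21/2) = -3*m^3/4 - 5*m^2/2 + 41*m/8 + 25/2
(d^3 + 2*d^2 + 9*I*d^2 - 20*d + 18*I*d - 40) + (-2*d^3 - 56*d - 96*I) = -d^3 + 2*d^2 + 9*I*d^2 - 76*d + 18*I*d - 40 - 96*I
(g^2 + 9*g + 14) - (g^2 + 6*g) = 3*g + 14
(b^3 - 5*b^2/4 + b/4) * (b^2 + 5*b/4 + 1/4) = b^5 - 17*b^3/16 + b/16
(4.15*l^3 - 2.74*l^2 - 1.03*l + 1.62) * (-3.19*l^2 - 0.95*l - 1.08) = -13.2385*l^5 + 4.7981*l^4 + 1.4067*l^3 - 1.2301*l^2 - 0.4266*l - 1.7496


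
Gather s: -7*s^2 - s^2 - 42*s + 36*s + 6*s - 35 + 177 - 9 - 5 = 128 - 8*s^2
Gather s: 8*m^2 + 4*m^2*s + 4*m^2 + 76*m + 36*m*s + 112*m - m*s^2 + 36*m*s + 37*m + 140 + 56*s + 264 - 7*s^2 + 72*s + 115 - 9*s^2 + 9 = 12*m^2 + 225*m + s^2*(-m - 16) + s*(4*m^2 + 72*m + 128) + 528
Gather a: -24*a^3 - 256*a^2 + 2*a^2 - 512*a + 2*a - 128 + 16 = -24*a^3 - 254*a^2 - 510*a - 112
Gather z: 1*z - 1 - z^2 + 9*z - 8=-z^2 + 10*z - 9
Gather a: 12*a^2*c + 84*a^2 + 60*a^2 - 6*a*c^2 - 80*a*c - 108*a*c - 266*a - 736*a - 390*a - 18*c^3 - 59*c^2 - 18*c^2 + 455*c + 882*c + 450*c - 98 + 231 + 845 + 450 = a^2*(12*c + 144) + a*(-6*c^2 - 188*c - 1392) - 18*c^3 - 77*c^2 + 1787*c + 1428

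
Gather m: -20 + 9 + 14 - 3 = 0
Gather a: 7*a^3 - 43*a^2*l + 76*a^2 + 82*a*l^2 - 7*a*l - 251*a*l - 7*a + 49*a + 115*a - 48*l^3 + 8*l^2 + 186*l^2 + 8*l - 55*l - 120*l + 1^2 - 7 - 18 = 7*a^3 + a^2*(76 - 43*l) + a*(82*l^2 - 258*l + 157) - 48*l^3 + 194*l^2 - 167*l - 24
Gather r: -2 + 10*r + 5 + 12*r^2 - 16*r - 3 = 12*r^2 - 6*r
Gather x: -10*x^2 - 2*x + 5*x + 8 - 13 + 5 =-10*x^2 + 3*x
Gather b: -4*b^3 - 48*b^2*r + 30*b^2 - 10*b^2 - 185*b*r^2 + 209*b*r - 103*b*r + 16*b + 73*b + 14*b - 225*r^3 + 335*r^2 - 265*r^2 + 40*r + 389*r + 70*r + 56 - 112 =-4*b^3 + b^2*(20 - 48*r) + b*(-185*r^2 + 106*r + 103) - 225*r^3 + 70*r^2 + 499*r - 56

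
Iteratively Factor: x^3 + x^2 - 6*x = (x - 2)*(x^2 + 3*x) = (x - 2)*(x + 3)*(x)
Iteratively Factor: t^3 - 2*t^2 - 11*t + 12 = (t - 4)*(t^2 + 2*t - 3) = (t - 4)*(t - 1)*(t + 3)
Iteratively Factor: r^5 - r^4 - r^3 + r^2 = (r - 1)*(r^4 - r^2) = r*(r - 1)*(r^3 - r) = r*(r - 1)^2*(r^2 + r) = r*(r - 1)^2*(r + 1)*(r)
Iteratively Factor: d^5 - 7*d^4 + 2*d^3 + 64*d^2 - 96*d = (d - 4)*(d^4 - 3*d^3 - 10*d^2 + 24*d) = (d - 4)*(d + 3)*(d^3 - 6*d^2 + 8*d) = d*(d - 4)*(d + 3)*(d^2 - 6*d + 8) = d*(d - 4)*(d - 2)*(d + 3)*(d - 4)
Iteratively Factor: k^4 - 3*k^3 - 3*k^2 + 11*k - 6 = (k - 1)*(k^3 - 2*k^2 - 5*k + 6) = (k - 1)^2*(k^2 - k - 6) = (k - 1)^2*(k + 2)*(k - 3)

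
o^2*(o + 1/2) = o^3 + o^2/2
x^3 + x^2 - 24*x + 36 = (x - 3)*(x - 2)*(x + 6)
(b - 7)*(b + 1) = b^2 - 6*b - 7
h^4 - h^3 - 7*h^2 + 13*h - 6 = (h - 2)*(h - 1)^2*(h + 3)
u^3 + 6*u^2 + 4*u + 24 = (u + 6)*(u - 2*I)*(u + 2*I)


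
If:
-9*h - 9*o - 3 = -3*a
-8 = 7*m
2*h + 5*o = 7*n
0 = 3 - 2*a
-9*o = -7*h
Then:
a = 3/2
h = 3/32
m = -8/7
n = 53/672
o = 7/96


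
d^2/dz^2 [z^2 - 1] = 2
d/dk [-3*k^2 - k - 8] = -6*k - 1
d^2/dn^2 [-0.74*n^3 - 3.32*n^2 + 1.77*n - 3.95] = -4.44*n - 6.64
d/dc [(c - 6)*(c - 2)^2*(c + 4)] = 4*c^3 - 18*c^2 - 24*c + 88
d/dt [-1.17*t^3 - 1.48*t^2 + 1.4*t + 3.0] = -3.51*t^2 - 2.96*t + 1.4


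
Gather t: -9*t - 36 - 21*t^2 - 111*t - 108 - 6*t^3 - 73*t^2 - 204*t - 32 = -6*t^3 - 94*t^2 - 324*t - 176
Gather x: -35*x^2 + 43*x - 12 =-35*x^2 + 43*x - 12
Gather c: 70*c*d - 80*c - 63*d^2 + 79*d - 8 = c*(70*d - 80) - 63*d^2 + 79*d - 8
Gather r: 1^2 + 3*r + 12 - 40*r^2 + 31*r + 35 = -40*r^2 + 34*r + 48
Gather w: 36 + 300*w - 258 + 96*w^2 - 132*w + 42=96*w^2 + 168*w - 180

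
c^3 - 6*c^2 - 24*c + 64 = (c - 8)*(c - 2)*(c + 4)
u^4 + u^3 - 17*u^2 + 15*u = u*(u - 3)*(u - 1)*(u + 5)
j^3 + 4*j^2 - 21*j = j*(j - 3)*(j + 7)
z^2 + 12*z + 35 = (z + 5)*(z + 7)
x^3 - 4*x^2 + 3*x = x*(x - 3)*(x - 1)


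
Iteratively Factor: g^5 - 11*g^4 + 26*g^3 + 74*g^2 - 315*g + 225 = (g - 5)*(g^4 - 6*g^3 - 4*g^2 + 54*g - 45) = (g - 5)*(g - 3)*(g^3 - 3*g^2 - 13*g + 15) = (g - 5)*(g - 3)*(g + 3)*(g^2 - 6*g + 5) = (g - 5)^2*(g - 3)*(g + 3)*(g - 1)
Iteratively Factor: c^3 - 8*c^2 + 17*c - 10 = (c - 5)*(c^2 - 3*c + 2) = (c - 5)*(c - 1)*(c - 2)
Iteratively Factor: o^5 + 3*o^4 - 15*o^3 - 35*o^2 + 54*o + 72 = (o + 1)*(o^4 + 2*o^3 - 17*o^2 - 18*o + 72) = (o + 1)*(o + 4)*(o^3 - 2*o^2 - 9*o + 18) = (o + 1)*(o + 3)*(o + 4)*(o^2 - 5*o + 6) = (o - 3)*(o + 1)*(o + 3)*(o + 4)*(o - 2)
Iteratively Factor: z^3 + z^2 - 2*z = (z + 2)*(z^2 - z) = z*(z + 2)*(z - 1)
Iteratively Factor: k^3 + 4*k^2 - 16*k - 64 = (k - 4)*(k^2 + 8*k + 16) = (k - 4)*(k + 4)*(k + 4)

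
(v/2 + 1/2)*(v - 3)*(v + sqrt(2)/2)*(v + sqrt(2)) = v^4/2 - v^3 + 3*sqrt(2)*v^3/4 - 3*sqrt(2)*v^2/2 - v^2 - 9*sqrt(2)*v/4 - v - 3/2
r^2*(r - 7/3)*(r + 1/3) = r^4 - 2*r^3 - 7*r^2/9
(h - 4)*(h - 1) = h^2 - 5*h + 4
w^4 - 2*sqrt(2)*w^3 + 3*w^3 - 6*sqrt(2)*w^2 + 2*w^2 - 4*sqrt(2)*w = w*(w + 1)*(w + 2)*(w - 2*sqrt(2))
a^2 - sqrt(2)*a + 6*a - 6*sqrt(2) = (a + 6)*(a - sqrt(2))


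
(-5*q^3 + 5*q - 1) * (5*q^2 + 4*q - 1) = -25*q^5 - 20*q^4 + 30*q^3 + 15*q^2 - 9*q + 1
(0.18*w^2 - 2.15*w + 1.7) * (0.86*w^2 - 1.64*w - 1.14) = 0.1548*w^4 - 2.1442*w^3 + 4.7828*w^2 - 0.337*w - 1.938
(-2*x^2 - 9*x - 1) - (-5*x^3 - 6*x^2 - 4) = 5*x^3 + 4*x^2 - 9*x + 3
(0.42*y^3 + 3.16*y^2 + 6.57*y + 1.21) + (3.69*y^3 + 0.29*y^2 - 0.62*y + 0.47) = 4.11*y^3 + 3.45*y^2 + 5.95*y + 1.68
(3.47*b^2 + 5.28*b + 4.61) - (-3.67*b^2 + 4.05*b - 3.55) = 7.14*b^2 + 1.23*b + 8.16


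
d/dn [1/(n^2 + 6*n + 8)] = 2*(-n - 3)/(n^2 + 6*n + 8)^2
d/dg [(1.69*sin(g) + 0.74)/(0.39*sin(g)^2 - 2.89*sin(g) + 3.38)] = (-0.6591*sin(g)^2 - 0.5772*sin(g) + 7.8508)*cos(g)/(0.1521*sin(g)^4 - 2.2542*sin(g)^3 + 10.9885*sin(g)^2 - 19.5364*sin(g) + 11.4244)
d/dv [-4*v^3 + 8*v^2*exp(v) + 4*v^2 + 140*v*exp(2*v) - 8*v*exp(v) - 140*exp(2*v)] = 8*v^2*exp(v) - 12*v^2 + 280*v*exp(2*v) + 8*v*exp(v) + 8*v - 140*exp(2*v) - 8*exp(v)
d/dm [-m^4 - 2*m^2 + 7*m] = -4*m^3 - 4*m + 7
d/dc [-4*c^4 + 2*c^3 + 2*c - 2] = -16*c^3 + 6*c^2 + 2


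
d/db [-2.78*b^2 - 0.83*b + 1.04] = -5.56*b - 0.83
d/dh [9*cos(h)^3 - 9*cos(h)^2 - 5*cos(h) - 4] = (-27*cos(h)^2 + 18*cos(h) + 5)*sin(h)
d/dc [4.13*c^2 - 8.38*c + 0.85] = 8.26*c - 8.38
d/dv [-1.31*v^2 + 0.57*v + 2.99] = 0.57 - 2.62*v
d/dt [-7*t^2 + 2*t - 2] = 2 - 14*t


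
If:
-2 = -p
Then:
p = 2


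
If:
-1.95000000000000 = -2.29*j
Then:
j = 0.85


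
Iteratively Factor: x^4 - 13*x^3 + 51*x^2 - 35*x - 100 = (x - 5)*(x^3 - 8*x^2 + 11*x + 20) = (x - 5)*(x - 4)*(x^2 - 4*x - 5) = (x - 5)^2*(x - 4)*(x + 1)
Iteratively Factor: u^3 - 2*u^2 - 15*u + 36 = (u + 4)*(u^2 - 6*u + 9) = (u - 3)*(u + 4)*(u - 3)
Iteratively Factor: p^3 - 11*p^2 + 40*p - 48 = (p - 4)*(p^2 - 7*p + 12) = (p - 4)^2*(p - 3)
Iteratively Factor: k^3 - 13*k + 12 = (k - 1)*(k^2 + k - 12) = (k - 3)*(k - 1)*(k + 4)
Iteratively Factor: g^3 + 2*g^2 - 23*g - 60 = (g + 3)*(g^2 - g - 20) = (g + 3)*(g + 4)*(g - 5)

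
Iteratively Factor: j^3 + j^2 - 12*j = (j - 3)*(j^2 + 4*j) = j*(j - 3)*(j + 4)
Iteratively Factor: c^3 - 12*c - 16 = (c - 4)*(c^2 + 4*c + 4) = (c - 4)*(c + 2)*(c + 2)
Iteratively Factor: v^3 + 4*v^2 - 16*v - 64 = (v - 4)*(v^2 + 8*v + 16) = (v - 4)*(v + 4)*(v + 4)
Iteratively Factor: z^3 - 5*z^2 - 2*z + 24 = (z - 4)*(z^2 - z - 6) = (z - 4)*(z - 3)*(z + 2)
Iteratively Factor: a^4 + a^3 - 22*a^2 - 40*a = (a + 2)*(a^3 - a^2 - 20*a) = a*(a + 2)*(a^2 - a - 20) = a*(a - 5)*(a + 2)*(a + 4)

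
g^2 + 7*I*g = g*(g + 7*I)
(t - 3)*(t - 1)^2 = t^3 - 5*t^2 + 7*t - 3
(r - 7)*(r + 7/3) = r^2 - 14*r/3 - 49/3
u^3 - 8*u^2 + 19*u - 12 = (u - 4)*(u - 3)*(u - 1)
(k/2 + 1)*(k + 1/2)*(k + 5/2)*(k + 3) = k^4/2 + 4*k^3 + 89*k^2/8 + 97*k/8 + 15/4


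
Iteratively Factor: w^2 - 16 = (w + 4)*(w - 4)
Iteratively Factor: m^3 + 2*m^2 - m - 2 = (m + 2)*(m^2 - 1) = (m + 1)*(m + 2)*(m - 1)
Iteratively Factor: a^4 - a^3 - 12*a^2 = (a)*(a^3 - a^2 - 12*a) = a^2*(a^2 - a - 12) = a^2*(a - 4)*(a + 3)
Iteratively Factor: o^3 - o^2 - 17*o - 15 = (o - 5)*(o^2 + 4*o + 3) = (o - 5)*(o + 1)*(o + 3)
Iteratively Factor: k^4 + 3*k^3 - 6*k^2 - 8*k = (k + 1)*(k^3 + 2*k^2 - 8*k) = k*(k + 1)*(k^2 + 2*k - 8) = k*(k + 1)*(k + 4)*(k - 2)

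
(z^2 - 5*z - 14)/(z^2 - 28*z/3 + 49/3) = 3*(z + 2)/(3*z - 7)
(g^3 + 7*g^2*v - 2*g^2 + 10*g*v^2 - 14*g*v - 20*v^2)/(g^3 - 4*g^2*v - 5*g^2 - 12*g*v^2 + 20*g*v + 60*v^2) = (-g^2 - 5*g*v + 2*g + 10*v)/(-g^2 + 6*g*v + 5*g - 30*v)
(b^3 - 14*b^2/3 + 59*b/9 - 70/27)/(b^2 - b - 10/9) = (9*b^2 - 27*b + 14)/(3*(3*b + 2))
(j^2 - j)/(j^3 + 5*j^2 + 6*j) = (j - 1)/(j^2 + 5*j + 6)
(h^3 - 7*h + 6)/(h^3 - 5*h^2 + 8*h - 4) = (h + 3)/(h - 2)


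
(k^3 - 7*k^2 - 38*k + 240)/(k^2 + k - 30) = k - 8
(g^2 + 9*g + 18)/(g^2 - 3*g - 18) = (g + 6)/(g - 6)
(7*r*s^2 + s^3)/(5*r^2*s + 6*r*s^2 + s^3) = s*(7*r + s)/(5*r^2 + 6*r*s + s^2)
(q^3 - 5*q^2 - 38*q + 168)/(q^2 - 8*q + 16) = (q^2 - q - 42)/(q - 4)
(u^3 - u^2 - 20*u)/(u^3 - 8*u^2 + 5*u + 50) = u*(u + 4)/(u^2 - 3*u - 10)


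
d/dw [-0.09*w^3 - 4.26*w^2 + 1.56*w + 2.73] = -0.27*w^2 - 8.52*w + 1.56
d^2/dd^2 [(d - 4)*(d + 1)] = 2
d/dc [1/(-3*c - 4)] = 3/(3*c + 4)^2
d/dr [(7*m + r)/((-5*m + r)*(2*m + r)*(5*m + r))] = (125*m^3 - 28*m^2*r - 23*m*r^2 - 2*r^3)/(2500*m^6 + 2500*m^5*r + 425*m^4*r^2 - 200*m^3*r^3 - 46*m^2*r^4 + 4*m*r^5 + r^6)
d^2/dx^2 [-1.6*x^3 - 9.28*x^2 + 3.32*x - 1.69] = -9.6*x - 18.56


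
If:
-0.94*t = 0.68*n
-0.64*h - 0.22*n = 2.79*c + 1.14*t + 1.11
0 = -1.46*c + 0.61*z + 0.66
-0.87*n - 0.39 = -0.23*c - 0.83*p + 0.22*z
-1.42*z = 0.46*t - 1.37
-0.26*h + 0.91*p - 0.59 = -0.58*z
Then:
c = 0.67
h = -6.43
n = -1.86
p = -1.52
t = 1.34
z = 0.53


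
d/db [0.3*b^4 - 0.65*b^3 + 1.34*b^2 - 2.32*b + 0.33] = 1.2*b^3 - 1.95*b^2 + 2.68*b - 2.32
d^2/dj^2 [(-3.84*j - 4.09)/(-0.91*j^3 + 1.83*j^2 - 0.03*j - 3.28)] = (19.079424*j^5 + 2.27463600000002*j^4 - 83.467344*j^3 - 54.687636*j^2 + 63.701058*j + 48.351282)/(0.753571*j^9 - 4.546269*j^8 + 9.217026*j^7 + 1.720263*j^6 - 32.469246*j^5 + 33.485499*j^4 + 28.290027*j^3 - 59.05476*j^2 + 0.968256*j + 35.287552)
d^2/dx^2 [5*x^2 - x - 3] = 10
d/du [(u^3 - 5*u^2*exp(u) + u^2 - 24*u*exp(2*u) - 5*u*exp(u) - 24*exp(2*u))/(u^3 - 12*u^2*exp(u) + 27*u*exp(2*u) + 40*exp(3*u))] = (7*u^3*exp(u) + 10*u^2*exp(2*u) - u^2 + 15*u*exp(3*u) - 6*u*exp(u) + 7*exp(2*u))/(u^4 - 8*u^3*exp(u) + 6*u^2*exp(2*u) + 40*u*exp(3*u) + 25*exp(4*u))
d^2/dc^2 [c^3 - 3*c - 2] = 6*c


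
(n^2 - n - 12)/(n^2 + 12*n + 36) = (n^2 - n - 12)/(n^2 + 12*n + 36)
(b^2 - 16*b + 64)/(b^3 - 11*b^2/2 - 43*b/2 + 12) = 2*(b - 8)/(2*b^2 + 5*b - 3)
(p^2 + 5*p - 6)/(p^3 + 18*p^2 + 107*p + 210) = (p - 1)/(p^2 + 12*p + 35)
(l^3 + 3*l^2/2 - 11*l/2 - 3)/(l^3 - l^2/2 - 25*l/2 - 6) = (l - 2)/(l - 4)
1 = 1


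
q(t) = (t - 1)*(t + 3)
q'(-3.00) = -4.00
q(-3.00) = 0.00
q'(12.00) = 26.00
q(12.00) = 165.00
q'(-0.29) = 1.42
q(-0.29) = -3.50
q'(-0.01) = 1.98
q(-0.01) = -3.02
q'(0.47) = 2.94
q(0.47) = -1.84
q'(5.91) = 13.82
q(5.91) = 43.75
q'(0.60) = 3.20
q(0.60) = -1.44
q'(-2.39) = -2.78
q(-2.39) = -2.07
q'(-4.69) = -7.38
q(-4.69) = 9.62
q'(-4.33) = -6.66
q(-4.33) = 7.09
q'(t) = 2*t + 2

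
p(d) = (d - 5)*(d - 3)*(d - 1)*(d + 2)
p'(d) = (d - 5)*(d - 3)*(d - 1) + (d - 5)*(d - 3)*(d + 2) + (d - 5)*(d - 1)*(d + 2) + (d - 3)*(d - 1)*(d + 2)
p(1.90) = 11.97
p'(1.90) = 1.63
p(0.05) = -28.44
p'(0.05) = 31.45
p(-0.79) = -47.53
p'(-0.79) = 8.02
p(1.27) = 5.70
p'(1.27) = 18.02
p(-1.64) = -29.28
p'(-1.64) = -59.53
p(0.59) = -11.29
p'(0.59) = 30.41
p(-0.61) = -45.32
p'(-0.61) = 16.18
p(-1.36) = -41.88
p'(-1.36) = -31.50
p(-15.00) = 74880.00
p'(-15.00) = -18344.00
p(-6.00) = 2772.00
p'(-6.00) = -1649.00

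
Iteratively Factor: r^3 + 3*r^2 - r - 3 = (r - 1)*(r^2 + 4*r + 3) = (r - 1)*(r + 1)*(r + 3)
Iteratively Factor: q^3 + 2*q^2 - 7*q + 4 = (q - 1)*(q^2 + 3*q - 4) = (q - 1)^2*(q + 4)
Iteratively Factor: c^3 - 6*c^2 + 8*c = (c - 4)*(c^2 - 2*c) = c*(c - 4)*(c - 2)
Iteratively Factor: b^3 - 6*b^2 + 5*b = (b)*(b^2 - 6*b + 5) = b*(b - 5)*(b - 1)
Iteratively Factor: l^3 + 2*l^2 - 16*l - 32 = (l + 2)*(l^2 - 16) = (l - 4)*(l + 2)*(l + 4)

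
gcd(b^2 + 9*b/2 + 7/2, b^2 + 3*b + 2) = b + 1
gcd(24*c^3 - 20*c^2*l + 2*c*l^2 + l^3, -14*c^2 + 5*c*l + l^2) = 2*c - l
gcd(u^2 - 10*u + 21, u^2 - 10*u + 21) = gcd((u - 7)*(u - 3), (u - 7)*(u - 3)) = u^2 - 10*u + 21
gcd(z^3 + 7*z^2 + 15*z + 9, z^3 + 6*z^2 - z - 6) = z + 1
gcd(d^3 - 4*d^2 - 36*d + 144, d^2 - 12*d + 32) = d - 4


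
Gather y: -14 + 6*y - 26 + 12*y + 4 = 18*y - 36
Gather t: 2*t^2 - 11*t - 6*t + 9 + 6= 2*t^2 - 17*t + 15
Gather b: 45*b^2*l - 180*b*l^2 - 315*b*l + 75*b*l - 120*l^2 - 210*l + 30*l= 45*b^2*l + b*(-180*l^2 - 240*l) - 120*l^2 - 180*l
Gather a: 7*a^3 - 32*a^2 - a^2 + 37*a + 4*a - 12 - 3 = 7*a^3 - 33*a^2 + 41*a - 15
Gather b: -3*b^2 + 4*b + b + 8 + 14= -3*b^2 + 5*b + 22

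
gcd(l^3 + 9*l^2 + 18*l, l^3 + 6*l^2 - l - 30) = l + 3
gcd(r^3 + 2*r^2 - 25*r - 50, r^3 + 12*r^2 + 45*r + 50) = r^2 + 7*r + 10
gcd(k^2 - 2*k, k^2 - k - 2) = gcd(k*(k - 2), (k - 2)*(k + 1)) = k - 2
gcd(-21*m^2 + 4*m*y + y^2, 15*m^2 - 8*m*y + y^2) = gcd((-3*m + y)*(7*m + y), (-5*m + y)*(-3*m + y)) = -3*m + y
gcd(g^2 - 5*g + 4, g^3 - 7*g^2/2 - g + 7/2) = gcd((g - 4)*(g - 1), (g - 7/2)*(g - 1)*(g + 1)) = g - 1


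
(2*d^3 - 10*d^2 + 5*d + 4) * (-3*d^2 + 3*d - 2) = -6*d^5 + 36*d^4 - 49*d^3 + 23*d^2 + 2*d - 8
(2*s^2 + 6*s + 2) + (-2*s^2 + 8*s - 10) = 14*s - 8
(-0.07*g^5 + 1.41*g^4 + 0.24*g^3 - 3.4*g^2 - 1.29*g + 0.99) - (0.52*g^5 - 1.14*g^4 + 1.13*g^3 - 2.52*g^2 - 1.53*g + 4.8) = -0.59*g^5 + 2.55*g^4 - 0.89*g^3 - 0.88*g^2 + 0.24*g - 3.81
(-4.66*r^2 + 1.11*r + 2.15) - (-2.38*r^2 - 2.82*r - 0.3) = -2.28*r^2 + 3.93*r + 2.45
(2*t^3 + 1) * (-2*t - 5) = -4*t^4 - 10*t^3 - 2*t - 5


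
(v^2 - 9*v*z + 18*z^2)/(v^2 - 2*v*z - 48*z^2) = (-v^2 + 9*v*z - 18*z^2)/(-v^2 + 2*v*z + 48*z^2)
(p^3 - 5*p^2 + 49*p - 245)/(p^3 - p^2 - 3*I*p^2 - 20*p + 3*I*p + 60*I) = (p^2 + 49)/(p^2 + p*(4 - 3*I) - 12*I)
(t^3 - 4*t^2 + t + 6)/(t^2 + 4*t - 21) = (t^2 - t - 2)/(t + 7)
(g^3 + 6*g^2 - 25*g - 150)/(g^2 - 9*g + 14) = (g^3 + 6*g^2 - 25*g - 150)/(g^2 - 9*g + 14)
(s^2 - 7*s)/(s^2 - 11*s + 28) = s/(s - 4)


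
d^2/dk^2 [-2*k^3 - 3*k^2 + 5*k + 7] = -12*k - 6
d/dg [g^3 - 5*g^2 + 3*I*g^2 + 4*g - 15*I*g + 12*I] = 3*g^2 + g*(-10 + 6*I) + 4 - 15*I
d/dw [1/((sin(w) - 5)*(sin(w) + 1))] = 2*(2 - sin(w))*cos(w)/((sin(w) - 5)^2*(sin(w) + 1)^2)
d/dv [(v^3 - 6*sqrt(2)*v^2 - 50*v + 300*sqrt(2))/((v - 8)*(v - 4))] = (v^4 - 24*v^3 + 72*sqrt(2)*v^2 + 146*v^2 - 984*sqrt(2)*v - 1600 + 3600*sqrt(2))/(v^4 - 24*v^3 + 208*v^2 - 768*v + 1024)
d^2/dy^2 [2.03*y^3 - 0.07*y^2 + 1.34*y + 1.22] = 12.18*y - 0.14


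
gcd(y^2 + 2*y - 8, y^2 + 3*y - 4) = y + 4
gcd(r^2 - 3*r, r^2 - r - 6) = r - 3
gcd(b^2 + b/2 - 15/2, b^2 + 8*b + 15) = b + 3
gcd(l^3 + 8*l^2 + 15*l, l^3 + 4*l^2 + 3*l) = l^2 + 3*l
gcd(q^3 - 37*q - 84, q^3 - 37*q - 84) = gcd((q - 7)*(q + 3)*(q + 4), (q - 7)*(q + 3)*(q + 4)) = q^3 - 37*q - 84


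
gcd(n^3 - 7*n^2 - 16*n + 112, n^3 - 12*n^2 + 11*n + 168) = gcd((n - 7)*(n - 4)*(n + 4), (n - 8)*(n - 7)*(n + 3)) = n - 7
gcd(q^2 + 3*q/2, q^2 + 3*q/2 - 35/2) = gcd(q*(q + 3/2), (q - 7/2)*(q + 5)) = 1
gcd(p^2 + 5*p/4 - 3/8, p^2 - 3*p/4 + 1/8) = p - 1/4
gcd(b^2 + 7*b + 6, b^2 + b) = b + 1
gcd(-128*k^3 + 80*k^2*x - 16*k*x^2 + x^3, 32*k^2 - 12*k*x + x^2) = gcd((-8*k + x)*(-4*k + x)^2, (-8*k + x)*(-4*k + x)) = 32*k^2 - 12*k*x + x^2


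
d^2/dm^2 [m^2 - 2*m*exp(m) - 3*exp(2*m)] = -2*m*exp(m) - 12*exp(2*m) - 4*exp(m) + 2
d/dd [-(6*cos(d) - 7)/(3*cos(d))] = 7*sin(d)/(3*cos(d)^2)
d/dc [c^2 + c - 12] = 2*c + 1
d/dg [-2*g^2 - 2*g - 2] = -4*g - 2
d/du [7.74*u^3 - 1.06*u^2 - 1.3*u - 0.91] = 23.22*u^2 - 2.12*u - 1.3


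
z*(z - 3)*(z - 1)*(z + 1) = z^4 - 3*z^3 - z^2 + 3*z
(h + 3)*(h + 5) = h^2 + 8*h + 15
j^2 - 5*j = j*(j - 5)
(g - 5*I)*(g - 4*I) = g^2 - 9*I*g - 20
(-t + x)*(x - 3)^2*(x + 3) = -t*x^3 + 3*t*x^2 + 9*t*x - 27*t + x^4 - 3*x^3 - 9*x^2 + 27*x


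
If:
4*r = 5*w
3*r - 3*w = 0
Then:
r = 0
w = 0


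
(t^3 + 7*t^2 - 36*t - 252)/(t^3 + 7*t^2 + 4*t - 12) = (t^2 + t - 42)/(t^2 + t - 2)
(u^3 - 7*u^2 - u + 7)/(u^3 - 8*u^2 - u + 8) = (u - 7)/(u - 8)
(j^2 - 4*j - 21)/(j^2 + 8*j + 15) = (j - 7)/(j + 5)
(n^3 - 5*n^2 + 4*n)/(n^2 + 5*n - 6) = n*(n - 4)/(n + 6)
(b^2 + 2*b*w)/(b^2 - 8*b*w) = (b + 2*w)/(b - 8*w)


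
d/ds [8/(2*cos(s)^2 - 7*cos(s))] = 8*(4*cos(s) - 7)*sin(s)/((2*cos(s) - 7)^2*cos(s)^2)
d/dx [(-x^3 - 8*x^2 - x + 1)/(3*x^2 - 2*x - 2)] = (-3*x^4 + 4*x^3 + 25*x^2 + 26*x + 4)/(9*x^4 - 12*x^3 - 8*x^2 + 8*x + 4)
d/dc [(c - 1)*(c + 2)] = 2*c + 1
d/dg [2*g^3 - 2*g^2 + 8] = 2*g*(3*g - 2)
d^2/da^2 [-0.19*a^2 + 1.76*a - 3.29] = -0.380000000000000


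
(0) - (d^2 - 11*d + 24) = -d^2 + 11*d - 24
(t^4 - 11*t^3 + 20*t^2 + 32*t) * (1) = t^4 - 11*t^3 + 20*t^2 + 32*t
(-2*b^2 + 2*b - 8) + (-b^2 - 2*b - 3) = -3*b^2 - 11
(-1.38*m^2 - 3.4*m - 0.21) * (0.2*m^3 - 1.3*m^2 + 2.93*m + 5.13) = -0.276*m^5 + 1.114*m^4 + 0.3346*m^3 - 16.7684*m^2 - 18.0573*m - 1.0773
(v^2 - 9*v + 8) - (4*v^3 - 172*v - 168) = -4*v^3 + v^2 + 163*v + 176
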